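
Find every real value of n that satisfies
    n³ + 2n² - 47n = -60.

n = -8.4244 or n = 1.4244 or n = 5

Rearrange: n³ + 2n² - 47n + 60 = 0.
Possible rational roots are divisors of 60. Testing n = 5 gives 0, so (n - 5) is a factor.
Divide: n³ + 2n² - 47n + 60 = (n - 5)(n² + 7n - 12).
Apply the quadratic formula to n² + 7n - 12 = 0: n = (-7 ± √97)/2, i.e. n ≈ 1.4244 or n ≈ -8.4244.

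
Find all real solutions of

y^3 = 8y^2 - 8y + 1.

Rearrange: y^3 - 8y^2 + 8y - 1 = 0.
Possible rational roots are divisors of -1. Testing y = 1 gives 0, so (y - 1) is a factor.
Divide: y^3 - 8y^2 + 8y - 1 = (y - 1)(y^2 - 7y + 1).
Apply the quadratic formula to y^2 - 7y + 1 = 0: y = (7 +/- sqrt(45))/2, i.e. y ~= 6.8541 or y ~= 0.1459.

y = 0.1459 or y = 1 or y = 6.8541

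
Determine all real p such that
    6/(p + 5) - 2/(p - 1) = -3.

Multiply both sides by (p + 5)(p - 1):
6(p - 1) - 2(p + 5) = -3(p + 5)(p - 1).
Expand and collect terms: -3p² - 16p + 31 = 0.
By the quadratic formula, p = (16 ± √628) / -6, so p ≈ -6.8433 or p ≈ 1.51.
Neither value makes a denominator zero (p ≠ -5, p ≠ 1), so both are valid.

p = -6.8433 or p = 1.51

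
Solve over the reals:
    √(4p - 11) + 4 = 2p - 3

p = 5

Isolate the radical: √(4p - 11) = 2p - 7.
Square both sides: 4p - 11 = (2p - 7)².
Expand and rearrange: 4p² - 32p + 60 = 0.
Solving gives p = 5 or p = 3.
Check each candidate in the original equation:
  p = 5: √(9) = 3, while 2p - 7 = 3 — valid.
  p = 3: √(1) = 1, while 2p - 7 = -1 — extraneous.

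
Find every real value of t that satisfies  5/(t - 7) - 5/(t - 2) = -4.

t = 4.5

Multiply both sides by (t - 7)(t - 2):
5(t - 2) - 5(t - 7) = -4(t - 7)(t - 2).
Expand and collect terms: -4t² + 36t - 81 = 0.
This has the repeated root t = 4.5.
Neither value makes a denominator zero (t ≠ 7, t ≠ 2), so both are valid.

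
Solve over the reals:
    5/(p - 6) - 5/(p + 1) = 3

p = -2.3905 or p = 7.3905

Multiply both sides by (p - 6)(p + 1):
5(p + 1) - 5(p - 6) = 3(p - 6)(p + 1).
Expand and collect terms: 3p^2 - 15p - 53 = 0.
By the quadratic formula, p = (15 +/- sqrt(861)) / 6, so p ~= 7.3905 or p ~= -2.3905.
Neither value makes a denominator zero (p != 6, p != -1), so both are valid.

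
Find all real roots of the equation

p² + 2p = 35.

p = -7 or p = 5

Bring every term to one side: p² + 2p - 35 = 0.
Factor: (p + 7)(p - 5) = 0.
So p = -7 or p = 5.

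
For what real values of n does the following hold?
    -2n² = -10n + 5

n = 0.5635 or n = 4.4365

Rearrange to standard form: -2n² + 10n - 5 = 0.
Discriminant: (10)² − 4·(-2)·(-5) = 60.
Quadratic formula: n = (-10 ± √60) / (-4).
So n = 5/2 - √(15)/2 ≈ 0.5635 or n = √(15)/2 + 5/2 ≈ 4.4365.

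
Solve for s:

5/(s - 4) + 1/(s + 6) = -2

s = -6.6533 or s = 1.6533

Multiply both sides by (s - 4)(s + 6):
5(s + 6) + (s - 4) = -2(s - 4)(s + 6).
Expand and collect terms: -2s^2 - 10s + 22 = 0.
By the quadratic formula, s = (10 +/- sqrt(276)) / -4, so s ~= -6.6533 or s ~= 1.6533.
Neither value makes a denominator zero (s != 4, s != -6), so both are valid.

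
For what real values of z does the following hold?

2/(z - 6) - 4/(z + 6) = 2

z = -7.8655 or z = 6.8655

Multiply both sides by (z - 6)(z + 6):
2(z + 6) - 4(z - 6) = 2(z - 6)(z + 6).
Expand and collect terms: 2z^2 + 2z - 108 = 0.
By the quadratic formula, z = (-2 +/- sqrt(868)) / 4, so z ~= 6.8655 or z ~= -7.8655.
Neither value makes a denominator zero (z != 6, z != -6), so both are valid.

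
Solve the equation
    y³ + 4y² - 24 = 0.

y = 2

Possible rational roots are divisors of -24. Testing y = 2 gives 0, so (y - 2) is a factor.
Divide: y³ + 4y² - 24 = (y - 2)(y² + 6y + 12).
The quadratic y² + 6y + 12 has discriminant -12 < 0, so no further real roots.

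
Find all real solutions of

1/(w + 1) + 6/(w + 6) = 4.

w = -4.5975 or w = -0.6525

Multiply both sides by (w + 1)(w + 6):
(w + 6) + 6(w + 1) = 4(w + 1)(w + 6).
Expand and collect terms: 4w^2 + 21w + 12 = 0.
By the quadratic formula, w = (-21 +/- sqrt(249)) / 8, so w ~= -0.6525 or w ~= -4.5975.
Neither value makes a denominator zero (w != -1, w != -6), so both are valid.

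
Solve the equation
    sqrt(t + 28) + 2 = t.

t = 8

Isolate the radical: sqrt(t + 28) = t - 2.
Square both sides: t + 28 = (t - 2)^2.
Expand and rearrange: t^2 - 5t - 24 = 0.
Solving gives t = 8 or t = -3.
Check each candidate in the original equation:
  t = 8: sqrt(36) = 6, while t - 2 = 6 — valid.
  t = -3: sqrt(25) = 5, while t - 2 = -5 — extraneous.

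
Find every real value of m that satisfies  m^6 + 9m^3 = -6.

Let u = m^3. The equation becomes u^2 + 9u + 6 = 0.
By the quadratic formula, u = -9/2 + sqrt(57)/2 or u = -9/2 - sqrt(57)/2.
m^3 = -9/2 + sqrt(57)/2 gives m = -(9/2 - sqrt(57)/2)^(1/3) ~= -0.8984.
m^3 = -9/2 - sqrt(57)/2 gives m = -(sqrt(57)/2 + 9/2)^(1/3) ~= -2.0227.

m = -2.0227 or m = -0.8984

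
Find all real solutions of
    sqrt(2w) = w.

Square both sides: 2w = (w)^2.
Expand and rearrange: w^2 - 2w = 0.
Solving gives w = 2 or w = 0.
Check each candidate in the original equation:
  w = 2: sqrt(4) = 2, while w = 2 — valid.
  w = 0: sqrt(0) = 0, while w = 0 — valid.

w = 0 or w = 2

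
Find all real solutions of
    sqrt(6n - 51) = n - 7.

Square both sides: 6n - 51 = (n - 7)^2.
Expand and rearrange: n^2 - 20n + 100 = 0.
This gives the repeated root n = 10.
Check in the original equation:
  n = 10: sqrt(9) = 3, while n - 7 = 3 — valid.

n = 10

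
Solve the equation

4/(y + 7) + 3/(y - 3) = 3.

Multiply both sides by (y + 7)(y - 3):
4(y - 3) + 3(y + 7) = 3(y + 7)(y - 3).
Expand and collect terms: 3y^2 + 5y - 72 = 0.
By the quadratic formula, y = (-5 +/- sqrt(889)) / 6, so y ~= 4.136 or y ~= -5.8027.
Neither value makes a denominator zero (y != -7, y != 3), so both are valid.

y = -5.8027 or y = 4.136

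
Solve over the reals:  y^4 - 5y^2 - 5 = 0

Let u = y^2. The equation becomes u^2 - 5u - 5 = 0.
By the quadratic formula, u = 5/2 + 3*sqrt(5)/2 or u = 5/2 - 3*sqrt(5)/2.
y^2 = 5/2 + 3*sqrt(5)/2 gives y = +/-sqrt(5/2 + 3*sqrt(5)/2) ~= +/-2.4195.
y^2 = 5/2 - 3*sqrt(5)/2 < 0 has no real solution.

y = -2.4195 or y = 2.4195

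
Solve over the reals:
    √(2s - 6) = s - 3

s = 3 or s = 5

Square both sides: 2s - 6 = (s - 3)².
Expand and rearrange: s² - 8s + 15 = 0.
Solving gives s = 5 or s = 3.
Check each candidate in the original equation:
  s = 5: √(4) = 2, while s - 3 = 2 — valid.
  s = 3: √(0) = 0, while s - 3 = 0 — valid.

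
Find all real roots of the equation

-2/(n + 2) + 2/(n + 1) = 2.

n = -2.618 or n = -0.382

Multiply both sides by (n + 2)(n + 1):
-2(n + 1) + 2(n + 2) = 2(n + 2)(n + 1).
Expand and collect terms: 2n^2 + 6n + 2 = 0.
By the quadratic formula, n = (-6 +/- sqrt(20)) / 4, so n ~= -0.382 or n ~= -2.618.
Neither value makes a denominator zero (n != -2, n != -1), so both are valid.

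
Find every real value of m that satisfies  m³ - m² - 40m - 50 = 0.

m = -5 or m = -1.3589 or m = 7.3589

Possible rational roots are divisors of -50. Testing m = -5 gives 0, so (m + 5) is a factor.
Divide: m³ - m² - 40m - 50 = (m + 5)(m² - 6m - 10).
Apply the quadratic formula to m² - 6m - 10 = 0: m = (6 ± √76)/2, i.e. m ≈ 7.3589 or m ≈ -1.3589.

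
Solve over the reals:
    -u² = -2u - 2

u = -0.7321 or u = 2.7321

Rearrange to standard form: -u² + 2u + 2 = 0.
Discriminant: (2)² − 4·(-1)·2 = 12.
Quadratic formula: u = (-2 ± √12) / (-2).
So u = 1 - √(3) ≈ -0.7321 or u = 1 + √(3) ≈ 2.7321.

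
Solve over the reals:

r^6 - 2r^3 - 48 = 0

Let u = r^3. The equation becomes u^2 - 2u - 48 = 0.
Factor: (u - 8)(u + 6) = 0, so u = 8 or u = -6.
r^3 = 8 gives r = 2.
r^3 = -6 gives r = -(6)^(1/3) ~= -1.8171.

r = -1.8171 or r = 2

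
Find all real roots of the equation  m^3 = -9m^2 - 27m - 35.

Rearrange: m^3 + 9m^2 + 27m + 35 = 0.
Possible rational roots are divisors of 35. Testing m = -5 gives 0, so (m + 5) is a factor.
Divide: m^3 + 9m^2 + 27m + 35 = (m + 5)(m^2 + 4m + 7).
The quadratic m^2 + 4m + 7 has discriminant -12 < 0, so no further real roots.

m = -5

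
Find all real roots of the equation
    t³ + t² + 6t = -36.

t = -3

Rearrange: t³ + t² + 6t + 36 = 0.
Possible rational roots are divisors of 36. Testing t = -3 gives 0, so (t + 3) is a factor.
Divide: t³ + t² + 6t + 36 = (t + 3)(t² - 2t + 12).
The quadratic t² - 2t + 12 has discriminant -44 < 0, so no further real roots.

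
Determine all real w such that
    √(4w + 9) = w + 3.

w = -2 or w = 0

Square both sides: 4w + 9 = (w + 3)².
Expand and rearrange: w² + 2w = 0.
Solving gives w = 0 or w = -2.
Check each candidate in the original equation:
  w = 0: √(9) = 3, while w + 3 = 3 — valid.
  w = -2: √(1) = 1, while w + 3 = 1 — valid.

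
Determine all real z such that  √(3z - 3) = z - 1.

z = 1 or z = 4

Square both sides: 3z - 3 = (z - 1)².
Expand and rearrange: z² - 5z + 4 = 0.
Solving gives z = 4 or z = 1.
Check each candidate in the original equation:
  z = 4: √(9) = 3, while z - 1 = 3 — valid.
  z = 1: √(0) = 0, while z - 1 = 0 — valid.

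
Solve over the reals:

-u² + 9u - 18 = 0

u = 3 or u = 6

Factor: -1(u - 6)(u - 3) = 0.
So u = 6 or u = 3.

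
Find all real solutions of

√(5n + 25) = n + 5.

Square both sides: 5n + 25 = (n + 5)².
Expand and rearrange: n² + 5n = 0.
Solving gives n = 0 or n = -5.
Check each candidate in the original equation:
  n = 0: √(25) = 5, while n + 5 = 5 — valid.
  n = -5: √(0) = 0, while n + 5 = 0 — valid.

n = -5 or n = 0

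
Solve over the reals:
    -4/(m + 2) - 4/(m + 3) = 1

Multiply both sides by (m + 2)(m + 3):
-4(m + 3) - 4(m + 2) = (m + 2)(m + 3).
Expand and collect terms: m^2 + 13m + 26 = 0.
By the quadratic formula, m = (-13 +/- sqrt(65)) / 2, so m ~= -2.4689 or m ~= -10.5311.
Neither value makes a denominator zero (m != -2, m != -3), so both are valid.

m = -10.5311 or m = -2.4689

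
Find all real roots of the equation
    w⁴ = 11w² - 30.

Let u = w². The equation becomes u² - 11u + 30 = 0.
Factor: (u - 5)(u - 6) = 0, so u = 5 or u = 6.
w² = 5 gives w = ±√(5) ≈ ±2.2361.
w² = 6 gives w = ±√(6) ≈ ±2.4495.

w = -2.4495 or w = -2.2361 or w = 2.2361 or w = 2.4495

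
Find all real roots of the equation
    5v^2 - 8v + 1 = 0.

Discriminant: (-8)^2 - 4*5*1 = 44.
Quadratic formula: v = (8 +/- sqrt(44)) / 10.
So v = sqrt(11)/5 + 4/5 ~= 1.4633 or v = 4/5 - sqrt(11)/5 ~= 0.1367.

v = 0.1367 or v = 1.4633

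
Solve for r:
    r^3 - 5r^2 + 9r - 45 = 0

r = 5

Possible rational roots are divisors of -45. Testing r = 5 gives 0, so (r - 5) is a factor.
Divide: r^3 - 5r^2 + 9r - 45 = (r - 5)(r^2 + 9).
The quadratic r^2 + 9 has discriminant -36 < 0, so no further real roots.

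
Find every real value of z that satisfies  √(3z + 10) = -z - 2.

z = -3

Square both sides: 3z + 10 = (-z - 2)².
Expand and rearrange: z² + z - 6 = 0.
Solving gives z = 2 or z = -3.
Check each candidate in the original equation:
  z = 2: √(16) = 4, while -z - 2 = -4 — extraneous.
  z = -3: √(1) = 1, while -z - 2 = 1 — valid.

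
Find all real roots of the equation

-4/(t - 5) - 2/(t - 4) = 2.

Multiply both sides by (t - 5)(t - 4):
-4(t - 4) - 2(t - 5) = 2(t - 5)(t - 4).
Expand and collect terms: 2t² - 12t + 14 = 0.
By the quadratic formula, t = (12 ± √32) / 4, so t ≈ 4.4142 or t ≈ 1.5858.
Neither value makes a denominator zero (t ≠ 5, t ≠ 4), so both are valid.

t = 1.5858 or t = 4.4142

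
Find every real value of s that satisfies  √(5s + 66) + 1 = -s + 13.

s = 3

Isolate the radical: √(5s + 66) = -s + 12.
Square both sides: 5s + 66 = (-s + 12)².
Expand and rearrange: s² - 29s + 78 = 0.
Solving gives s = 26 or s = 3.
Check each candidate in the original equation:
  s = 26: √(196) = 14, while -s + 12 = -14 — extraneous.
  s = 3: √(81) = 9, while -s + 12 = 9 — valid.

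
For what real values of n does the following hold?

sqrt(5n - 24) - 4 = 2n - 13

n = 5 or n = 5.25

Isolate the radical: sqrt(5n - 24) = 2n - 9.
Square both sides: 5n - 24 = (2n - 9)^2.
Expand and rearrange: 4n^2 - 41n + 105 = 0.
Solving gives n = 5.25 or n = 5.
Check each candidate in the original equation:
  n = 5.25: sqrt(2.25) = 1.5, while 2n - 9 = 1.5 — valid.
  n = 5: sqrt(1) = 1, while 2n - 9 = 1 — valid.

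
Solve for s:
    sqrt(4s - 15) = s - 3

Square both sides: 4s - 15 = (s - 3)^2.
Expand and rearrange: s^2 - 10s + 24 = 0.
Solving gives s = 6 or s = 4.
Check each candidate in the original equation:
  s = 6: sqrt(9) = 3, while s - 3 = 3 — valid.
  s = 4: sqrt(1) = 1, while s - 3 = 1 — valid.

s = 4 or s = 6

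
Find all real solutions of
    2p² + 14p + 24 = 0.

Factor: 2(p + 4)(p + 3) = 0.
So p = -4 or p = -3.

p = -4 or p = -3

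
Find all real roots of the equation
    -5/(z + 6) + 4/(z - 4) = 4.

Multiply both sides by (z + 6)(z - 4):
-5(z - 4) + 4(z + 6) = 4(z + 6)(z - 4).
Expand and collect terms: 4z² + 9z - 140 = 0.
By the quadratic formula, z = (-9 ± √2321) / 8, so z ≈ 4.8971 or z ≈ -7.1471.
Neither value makes a denominator zero (z ≠ -6, z ≠ 4), so both are valid.

z = -7.1471 or z = 4.8971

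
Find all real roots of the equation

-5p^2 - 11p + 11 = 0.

Discriminant: (-11)^2 - 4*(-5)*11 = 341.
Quadratic formula: p = (11 +/- sqrt(341)) / (-10).
So p = -sqrt(341)/10 - 11/10 ~= -2.9466 or p = -11/10 + sqrt(341)/10 ~= 0.7466.

p = -2.9466 or p = 0.7466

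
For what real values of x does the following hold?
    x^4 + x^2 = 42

x = -2.4495 or x = 2.4495

Let u = x^2. The equation becomes u^2 + u - 42 = 0.
Factor: (u + 7)(u - 6) = 0, so u = -7 or u = 6.
x^2 = -7 < 0 has no real solution.
x^2 = 6 gives x = +/-sqrt(6) ~= +/-2.4495.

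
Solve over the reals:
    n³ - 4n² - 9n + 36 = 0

n = -3 or n = 3 or n = 4

Possible rational roots are divisors of 36. Testing n = 4 gives 0, so (n - 4) is a factor.
Divide: n³ - 4n² - 9n + 36 = (n - 4)(n² - 9).
Factor the quadratic: n = 3 or n = -3.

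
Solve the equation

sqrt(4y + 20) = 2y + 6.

Square both sides: 4y + 20 = (2y + 6)^2.
Expand and rearrange: 4y^2 + 20y + 16 = 0.
Solving gives y = -1 or y = -4.
Check each candidate in the original equation:
  y = -1: sqrt(16) = 4, while 2y + 6 = 4 — valid.
  y = -4: sqrt(4) = 2, while 2y + 6 = -2 — extraneous.

y = -1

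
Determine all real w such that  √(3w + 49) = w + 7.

w = 0

Square both sides: 3w + 49 = (w + 7)².
Expand and rearrange: w² + 11w = 0.
Solving gives w = 0 or w = -11.
Check each candidate in the original equation:
  w = 0: √(49) = 7, while w + 7 = 7 — valid.
  w = -11: √(16) = 4, while w + 7 = -4 — extraneous.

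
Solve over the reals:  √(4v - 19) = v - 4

v = 5 or v = 7

Square both sides: 4v - 19 = (v - 4)².
Expand and rearrange: v² - 12v + 35 = 0.
Solving gives v = 7 or v = 5.
Check each candidate in the original equation:
  v = 7: √(9) = 3, while v - 4 = 3 — valid.
  v = 5: √(1) = 1, while v - 4 = 1 — valid.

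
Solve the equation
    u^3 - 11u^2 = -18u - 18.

Rearrange: u^3 - 11u^2 + 18u + 18 = 0.
Possible rational roots are divisors of 18. Testing u = 3 gives 0, so (u - 3) is a factor.
Divide: u^3 - 11u^2 + 18u + 18 = (u - 3)(u^2 - 8u - 6).
Apply the quadratic formula to u^2 - 8u - 6 = 0: u = (8 +/- sqrt(88))/2, i.e. u ~= 8.6904 or u ~= -0.6904.

u = -0.6904 or u = 3 or u = 8.6904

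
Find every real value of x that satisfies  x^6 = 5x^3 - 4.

Let u = x^3. The equation becomes u^2 - 5u + 4 = 0.
Factor: (u - 1)(u - 4) = 0, so u = 1 or u = 4.
x^3 = 1 gives x = 1.
x^3 = 4 gives x = (4)^(1/3) ~= 1.5874.

x = 1 or x = 1.5874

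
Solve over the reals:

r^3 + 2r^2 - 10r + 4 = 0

Possible rational roots are divisors of 4. Testing r = 2 gives 0, so (r - 2) is a factor.
Divide: r^3 + 2r^2 - 10r + 4 = (r - 2)(r^2 + 4r - 2).
Apply the quadratic formula to r^2 + 4r - 2 = 0: r = (-4 +/- sqrt(24))/2, i.e. r ~= 0.4495 or r ~= -4.4495.

r = -4.4495 or r = 0.4495 or r = 2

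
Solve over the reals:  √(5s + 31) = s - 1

Square both sides: 5s + 31 = (s - 1)².
Expand and rearrange: s² - 7s - 30 = 0.
Solving gives s = 10 or s = -3.
Check each candidate in the original equation:
  s = 10: √(81) = 9, while s - 1 = 9 — valid.
  s = -3: √(16) = 4, while s - 1 = -4 — extraneous.

s = 10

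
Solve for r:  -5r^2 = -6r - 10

r = -0.9362 or r = 2.1362

Rearrange to standard form: -5r^2 + 6r + 10 = 0.
Discriminant: (6)^2 - 4*(-5)*10 = 236.
Quadratic formula: r = (-6 +/- sqrt(236)) / (-10).
So r = 3/5 - sqrt(59)/5 ~= -0.9362 or r = 3/5 + sqrt(59)/5 ~= 2.1362.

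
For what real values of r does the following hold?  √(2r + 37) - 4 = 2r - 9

r = 6

Isolate the radical: √(2r + 37) = 2r - 5.
Square both sides: 2r + 37 = (2r - 5)².
Expand and rearrange: 4r² - 22r - 12 = 0.
Solving gives r = 6 or r = -0.5.
Check each candidate in the original equation:
  r = 6: √(49) = 7, while 2r - 5 = 7 — valid.
  r = -0.5: √(36) = 6, while 2r - 5 = -6 — extraneous.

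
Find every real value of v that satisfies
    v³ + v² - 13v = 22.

v = -2.8541 or v = -2 or v = 3.8541

Rearrange: v³ + v² - 13v - 22 = 0.
Possible rational roots are divisors of -22. Testing v = -2 gives 0, so (v + 2) is a factor.
Divide: v³ + v² - 13v - 22 = (v + 2)(v² - v - 11).
Apply the quadratic formula to v² - v - 11 = 0: v = (1 ± √45)/2, i.e. v ≈ 3.8541 or v ≈ -2.8541.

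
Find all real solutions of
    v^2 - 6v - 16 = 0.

v = -2 or v = 8

Factor: (v + 2)(v - 8) = 0.
So v = -2 or v = 8.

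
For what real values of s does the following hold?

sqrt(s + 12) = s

s = 4

Square both sides: s + 12 = (s)^2.
Expand and rearrange: s^2 - s - 12 = 0.
Solving gives s = 4 or s = -3.
Check each candidate in the original equation:
  s = 4: sqrt(16) = 4, while s = 4 — valid.
  s = -3: sqrt(9) = 3, while s = -3 — extraneous.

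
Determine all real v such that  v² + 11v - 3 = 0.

Discriminant: (11)² − 4·1·(-3) = 133.
Quadratic formula: v = (-11 ± √133) / 2.
So v = -11/2 + √(133)/2 ≈ 0.2663 or v = -√(133)/2 - 11/2 ≈ -11.2663.

v = -11.2663 or v = 0.2663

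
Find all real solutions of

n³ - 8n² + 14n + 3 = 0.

n = -0.1926 or n = 3 or n = 5.1926

Possible rational roots are divisors of 3. Testing n = 3 gives 0, so (n - 3) is a factor.
Divide: n³ - 8n² + 14n + 3 = (n - 3)(n² - 5n - 1).
Apply the quadratic formula to n² - 5n - 1 = 0: n = (5 ± √29)/2, i.e. n ≈ 5.1926 or n ≈ -0.1926.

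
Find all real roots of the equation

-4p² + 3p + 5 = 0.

Discriminant: (3)² − 4·(-4)·5 = 89.
Quadratic formula: p = (-3 ± √89) / (-8).
So p = 3/8 - √(89)/8 ≈ -0.8042 or p = 3/8 + √(89)/8 ≈ 1.5542.

p = -0.8042 or p = 1.5542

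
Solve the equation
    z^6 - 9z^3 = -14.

z = 1.2599 or z = 1.9129

Let u = z^3. The equation becomes u^2 - 9u + 14 = 0.
Factor: (u - 7)(u - 2) = 0, so u = 7 or u = 2.
z^3 = 7 gives z = (7)^(1/3) ~= 1.9129.
z^3 = 2 gives z = (2)^(1/3) ~= 1.2599.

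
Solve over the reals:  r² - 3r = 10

r = -2 or r = 5

Bring every term to one side: r² - 3r - 10 = 0.
Factor: (r + 2)(r - 5) = 0.
So r = -2 or r = 5.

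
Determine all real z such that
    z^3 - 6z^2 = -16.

z = -1.4641 or z = 2 or z = 5.4641

Rearrange: z^3 - 6z^2 + 16 = 0.
Possible rational roots are divisors of 16. Testing z = 2 gives 0, so (z - 2) is a factor.
Divide: z^3 - 6z^2 + 16 = (z - 2)(z^2 - 4z - 8).
Apply the quadratic formula to z^2 - 4z - 8 = 0: z = (4 +/- sqrt(48))/2, i.e. z ~= 5.4641 or z ~= -1.4641.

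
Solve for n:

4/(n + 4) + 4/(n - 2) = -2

Multiply both sides by (n + 4)(n - 2):
4(n - 2) + 4(n + 4) = -2(n + 4)(n - 2).
Expand and collect terms: -2n^2 - 12n + 8 = 0.
By the quadratic formula, n = (12 +/- sqrt(208)) / -4, so n ~= -6.6056 or n ~= 0.6056.
Neither value makes a denominator zero (n != -4, n != 2), so both are valid.

n = -6.6056 or n = 0.6056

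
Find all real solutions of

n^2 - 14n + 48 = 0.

Factor: (n - 8)(n - 6) = 0.
So n = 8 or n = 6.

n = 6 or n = 8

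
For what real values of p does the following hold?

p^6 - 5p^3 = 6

Let u = p^3. The equation becomes u^2 - 5u - 6 = 0.
Factor: (u - 6)(u + 1) = 0, so u = 6 or u = -1.
p^3 = 6 gives p = (6)^(1/3) ~= 1.8171.
p^3 = -1 gives p = -1.

p = -1 or p = 1.8171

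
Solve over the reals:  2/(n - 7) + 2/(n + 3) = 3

Multiply both sides by (n - 7)(n + 3):
2(n + 3) + 2(n - 7) = 3(n - 7)(n + 3).
Expand and collect terms: 3n^2 - 16n - 55 = 0.
By the quadratic formula, n = (16 +/- sqrt(916)) / 6, so n ~= 7.7109 or n ~= -2.3776.
Neither value makes a denominator zero (n != 7, n != -3), so both are valid.

n = -2.3776 or n = 7.7109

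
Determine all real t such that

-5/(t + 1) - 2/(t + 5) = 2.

t = -6.7656 or t = -2.7344

Multiply both sides by (t + 1)(t + 5):
-5(t + 5) - 2(t + 1) = 2(t + 1)(t + 5).
Expand and collect terms: 2t² + 19t + 37 = 0.
By the quadratic formula, t = (-19 ± √65) / 4, so t ≈ -2.7344 or t ≈ -6.7656.
Neither value makes a denominator zero (t ≠ -1, t ≠ -5), so both are valid.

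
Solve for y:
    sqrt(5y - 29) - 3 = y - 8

y = 6 or y = 9

Isolate the radical: sqrt(5y - 29) = y - 5.
Square both sides: 5y - 29 = (y - 5)^2.
Expand and rearrange: y^2 - 15y + 54 = 0.
Solving gives y = 9 or y = 6.
Check each candidate in the original equation:
  y = 9: sqrt(16) = 4, while y - 5 = 4 — valid.
  y = 6: sqrt(1) = 1, while y - 5 = 1 — valid.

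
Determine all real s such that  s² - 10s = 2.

Rearrange to standard form: s² - 10s - 2 = 0.
Discriminant: (-10)² − 4·1·(-2) = 108.
Quadratic formula: s = (10 ± √108) / 2.
So s = 5 + 3·√(3) ≈ 10.1962 or s = 5 - 3·√(3) ≈ -0.1962.

s = -0.1962 or s = 10.1962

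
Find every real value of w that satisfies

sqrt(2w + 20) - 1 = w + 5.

Isolate the radical: sqrt(2w + 20) = w + 6.
Square both sides: 2w + 20 = (w + 6)^2.
Expand and rearrange: w^2 + 10w + 16 = 0.
Solving gives w = -2 or w = -8.
Check each candidate in the original equation:
  w = -2: sqrt(16) = 4, while w + 6 = 4 — valid.
  w = -8: sqrt(4) = 2, while w + 6 = -2 — extraneous.

w = -2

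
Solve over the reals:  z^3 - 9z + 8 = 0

Possible rational roots are divisors of 8. Testing z = 1 gives 0, so (z - 1) is a factor.
Divide: z^3 - 9z + 8 = (z - 1)(z^2 + z - 8).
Apply the quadratic formula to z^2 + z - 8 = 0: z = (-1 +/- sqrt(33))/2, i.e. z ~= 2.3723 or z ~= -3.3723.

z = -3.3723 or z = 1 or z = 2.3723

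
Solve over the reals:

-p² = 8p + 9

Rearrange to standard form: -p² - 8p - 9 = 0.
Discriminant: (-8)² − 4·(-1)·(-9) = 28.
Quadratic formula: p = (8 ± √28) / (-2).
So p = -4 - √(7) ≈ -6.6458 or p = -4 + √(7) ≈ -1.3542.

p = -6.6458 or p = -1.3542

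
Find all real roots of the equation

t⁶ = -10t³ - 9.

Let u = t³. The equation becomes u² + 10u + 9 = 0.
Factor: (u + 9)(u + 1) = 0, so u = -9 or u = -1.
t³ = -9 gives t = -∛(9) ≈ -2.0801.
t³ = -1 gives t = -1.

t = -2.0801 or t = -1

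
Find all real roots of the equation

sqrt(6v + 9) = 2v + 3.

Square both sides: 6v + 9 = (2v + 3)^2.
Expand and rearrange: 4v^2 + 6v = 0.
Solving gives v = 0 or v = -1.5.
Check each candidate in the original equation:
  v = 0: sqrt(9) = 3, while 2v + 3 = 3 — valid.
  v = -1.5: sqrt(0) = 0, while 2v + 3 = 0 — valid.

v = -1.5 or v = 0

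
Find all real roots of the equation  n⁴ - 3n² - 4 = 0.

n = -2 or n = 2

Let u = n². The equation becomes u² - 3u - 4 = 0.
Factor: (u - 4)(u + 1) = 0, so u = 4 or u = -1.
n² = 4 gives n = ±2.
n² = -1 < 0 has no real solution.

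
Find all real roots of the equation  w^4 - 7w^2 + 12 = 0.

Let u = w^2. The equation becomes u^2 - 7u + 12 = 0.
Factor: (u - 3)(u - 4) = 0, so u = 3 or u = 4.
w^2 = 3 gives w = +/-sqrt(3) ~= +/-1.7321.
w^2 = 4 gives w = +/-2.

w = -2 or w = -1.7321 or w = 1.7321 or w = 2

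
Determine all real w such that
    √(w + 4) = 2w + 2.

Square both sides: w + 4 = (2w + 2)².
Expand and rearrange: 4w² + 7w = 0.
Solving gives w = 0 or w = -1.75.
Check each candidate in the original equation:
  w = 0: √(4) = 2, while 2w + 2 = 2 — valid.
  w = -1.75: √(2.25) = 1.5, while 2w + 2 = -1.5 — extraneous.

w = 0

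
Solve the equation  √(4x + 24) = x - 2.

Square both sides: 4x + 24 = (x - 2)².
Expand and rearrange: x² - 8x - 20 = 0.
Solving gives x = 10 or x = -2.
Check each candidate in the original equation:
  x = 10: √(64) = 8, while x - 2 = 8 — valid.
  x = -2: √(16) = 4, while x - 2 = -4 — extraneous.

x = 10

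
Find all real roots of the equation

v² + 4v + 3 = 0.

Factor: (v + 1)(v + 3) = 0.
So v = -1 or v = -3.

v = -3 or v = -1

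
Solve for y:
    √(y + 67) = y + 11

y = -3

Square both sides: y + 67 = (y + 11)².
Expand and rearrange: y² + 21y + 54 = 0.
Solving gives y = -3 or y = -18.
Check each candidate in the original equation:
  y = -3: √(64) = 8, while y + 11 = 8 — valid.
  y = -18: √(49) = 7, while y + 11 = -7 — extraneous.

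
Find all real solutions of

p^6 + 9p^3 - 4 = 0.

p = -2.1123 or p = 0.7515

Let u = p^3. The equation becomes u^2 + 9u - 4 = 0.
By the quadratic formula, u = -9/2 + sqrt(97)/2 or u = -sqrt(97)/2 - 9/2.
p^3 = -9/2 + sqrt(97)/2 gives p = (-9/2 + sqrt(97)/2)^(1/3) ~= 0.7515.
p^3 = -sqrt(97)/2 - 9/2 gives p = -(9/2 + sqrt(97)/2)^(1/3) ~= -2.1123.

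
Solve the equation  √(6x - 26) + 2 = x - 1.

x = 5 or x = 7

Isolate the radical: √(6x - 26) = x - 3.
Square both sides: 6x - 26 = (x - 3)².
Expand and rearrange: x² - 12x + 35 = 0.
Solving gives x = 7 or x = 5.
Check each candidate in the original equation:
  x = 7: √(16) = 4, while x - 3 = 4 — valid.
  x = 5: √(4) = 2, while x - 3 = 2 — valid.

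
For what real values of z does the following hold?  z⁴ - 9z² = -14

Let u = z². The equation becomes u² - 9u + 14 = 0.
Factor: (u - 7)(u - 2) = 0, so u = 7 or u = 2.
z² = 7 gives z = ±√(7) ≈ ±2.6458.
z² = 2 gives z = ±√(2) ≈ ±1.4142.

z = -2.6458 or z = -1.4142 or z = 1.4142 or z = 2.6458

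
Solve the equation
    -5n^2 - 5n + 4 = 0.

n = -1.5247 or n = 0.5247

Discriminant: (-5)^2 - 4*(-5)*4 = 105.
Quadratic formula: n = (5 +/- sqrt(105)) / (-10).
So n = -sqrt(105)/10 - 1/2 ~= -1.5247 or n = -1/2 + sqrt(105)/10 ~= 0.5247.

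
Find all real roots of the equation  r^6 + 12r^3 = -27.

r = -2.0801 or r = -1.4422

Let u = r^3. The equation becomes u^2 + 12u + 27 = 0.
Factor: (u + 9)(u + 3) = 0, so u = -9 or u = -3.
r^3 = -9 gives r = -(9)^(1/3) ~= -2.0801.
r^3 = -3 gives r = -(3)^(1/3) ~= -1.4422.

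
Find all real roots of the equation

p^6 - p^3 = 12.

Let u = p^3. The equation becomes u^2 - u - 12 = 0.
Factor: (u - 4)(u + 3) = 0, so u = 4 or u = -3.
p^3 = 4 gives p = (4)^(1/3) ~= 1.5874.
p^3 = -3 gives p = -(3)^(1/3) ~= -1.4422.

p = -1.4422 or p = 1.5874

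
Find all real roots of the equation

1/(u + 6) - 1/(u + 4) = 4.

Multiply both sides by (u + 6)(u + 4):
(u + 4) - (u + 6) = 4(u + 6)(u + 4).
Expand and collect terms: 4u^2 + 40u + 98 = 0.
By the quadratic formula, u = (-40 +/- sqrt(32)) / 8, so u ~= -4.2929 or u ~= -5.7071.
Neither value makes a denominator zero (u != -6, u != -4), so both are valid.

u = -5.7071 or u = -4.2929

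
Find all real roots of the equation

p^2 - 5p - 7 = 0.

p = -1.1401 or p = 6.1401

Discriminant: (-5)^2 - 4*1*(-7) = 53.
Quadratic formula: p = (5 +/- sqrt(53)) / 2.
So p = 5/2 + sqrt(53)/2 ~= 6.1401 or p = 5/2 - sqrt(53)/2 ~= -1.1401.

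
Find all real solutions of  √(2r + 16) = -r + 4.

Square both sides: 2r + 16 = (-r + 4)².
Expand and rearrange: r² - 10r = 0.
Solving gives r = 10 or r = 0.
Check each candidate in the original equation:
  r = 10: √(36) = 6, while -r + 4 = -6 — extraneous.
  r = 0: √(16) = 4, while -r + 4 = 4 — valid.

r = 0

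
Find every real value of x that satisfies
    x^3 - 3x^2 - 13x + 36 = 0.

x = -3.5414 or x = 2.5414 or x = 4

Possible rational roots are divisors of 36. Testing x = 4 gives 0, so (x - 4) is a factor.
Divide: x^3 - 3x^2 - 13x + 36 = (x - 4)(x^2 + x - 9).
Apply the quadratic formula to x^2 + x - 9 = 0: x = (-1 +/- sqrt(37))/2, i.e. x ~= 2.5414 or x ~= -3.5414.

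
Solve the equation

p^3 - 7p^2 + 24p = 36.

Rearrange: p^3 - 7p^2 + 24p - 36 = 0.
Possible rational roots are divisors of -36. Testing p = 3 gives 0, so (p - 3) is a factor.
Divide: p^3 - 7p^2 + 24p - 36 = (p - 3)(p^2 - 4p + 12).
The quadratic p^2 - 4p + 12 has discriminant -32 < 0, so no further real roots.

p = 3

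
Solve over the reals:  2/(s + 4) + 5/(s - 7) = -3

Multiply both sides by (s + 4)(s - 7):
2(s - 7) + 5(s + 4) = -3(s + 4)(s - 7).
Expand and collect terms: -3s^2 + 2s + 78 = 0.
By the quadratic formula, s = (-2 +/- sqrt(940)) / -6, so s ~= -4.7766 or s ~= 5.4432.
Neither value makes a denominator zero (s != -4, s != 7), so both are valid.

s = -4.7766 or s = 5.4432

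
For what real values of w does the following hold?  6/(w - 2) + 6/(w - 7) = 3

Multiply both sides by (w - 2)(w - 7):
6(w - 7) + 6(w - 2) = 3(w - 2)(w - 7).
Expand and collect terms: 3w^2 - 39w + 96 = 0.
By the quadratic formula, w = (39 +/- sqrt(369)) / 6, so w ~= 9.7016 or w ~= 3.2984.
Neither value makes a denominator zero (w != 2, w != 7), so both are valid.

w = 3.2984 or w = 9.7016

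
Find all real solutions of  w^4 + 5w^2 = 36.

Let u = w^2. The equation becomes u^2 + 5u - 36 = 0.
Factor: (u + 9)(u - 4) = 0, so u = -9 or u = 4.
w^2 = -9 < 0 has no real solution.
w^2 = 4 gives w = +/-2.

w = -2 or w = 2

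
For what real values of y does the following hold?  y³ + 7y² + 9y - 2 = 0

Possible rational roots are divisors of -2. Testing y = -2 gives 0, so (y + 2) is a factor.
Divide: y³ + 7y² + 9y - 2 = (y + 2)(y² + 5y - 1).
Apply the quadratic formula to y² + 5y - 1 = 0: y = (-5 ± √29)/2, i.e. y ≈ 0.1926 or y ≈ -5.1926.

y = -5.1926 or y = -2 or y = 0.1926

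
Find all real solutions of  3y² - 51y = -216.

y = 8 or y = 9

Bring every term to one side: 3y² - 51y + 216 = 0.
Factor: 3(y - 8)(y - 9) = 0.
So y = 8 or y = 9.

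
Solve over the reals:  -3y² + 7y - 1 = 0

y = 0.1529 or y = 2.1805

Discriminant: (7)² − 4·(-3)·(-1) = 37.
Quadratic formula: y = (-7 ± √37) / (-6).
So y = 7/6 - √(37)/6 ≈ 0.1529 or y = √(37)/6 + 7/6 ≈ 2.1805.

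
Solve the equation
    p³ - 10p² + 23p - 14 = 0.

p = 1 or p = 2 or p = 7

Possible rational roots are divisors of -14. Testing p = 2 gives 0, so (p - 2) is a factor.
Divide: p³ - 10p² + 23p - 14 = (p - 2)(p² - 8p + 7).
Factor the quadratic: p = 7 or p = 1.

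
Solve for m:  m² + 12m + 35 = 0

m = -7 or m = -5

Factor: (m + 5)(m + 7) = 0.
So m = -5 or m = -7.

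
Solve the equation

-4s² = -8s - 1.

Rearrange to standard form: -4s² + 8s + 1 = 0.
Discriminant: (8)² − 4·(-4)·1 = 80.
Quadratic formula: s = (-8 ± √80) / (-8).
So s = 1 - √(5)/2 ≈ -0.118 or s = 1 + √(5)/2 ≈ 2.118.

s = -0.118 or s = 2.118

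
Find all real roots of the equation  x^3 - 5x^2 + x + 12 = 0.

Possible rational roots are divisors of 12. Testing x = 4 gives 0, so (x - 4) is a factor.
Divide: x^3 - 5x^2 + x + 12 = (x - 4)(x^2 - x - 3).
Apply the quadratic formula to x^2 - x - 3 = 0: x = (1 +/- sqrt(13))/2, i.e. x ~= 2.3028 or x ~= -1.3028.

x = -1.3028 or x = 2.3028 or x = 4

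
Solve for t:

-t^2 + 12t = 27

Bring every term to one side: -t^2 + 12t - 27 = 0.
Factor: -1(t - 3)(t - 9) = 0.
So t = 3 or t = 9.

t = 3 or t = 9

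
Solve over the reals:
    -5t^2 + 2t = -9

Rearrange to standard form: -5t^2 + 2t + 9 = 0.
Discriminant: (2)^2 - 4*(-5)*9 = 184.
Quadratic formula: t = (-2 +/- sqrt(184)) / (-10).
So t = 1/5 - sqrt(46)/5 ~= -1.1565 or t = 1/5 + sqrt(46)/5 ~= 1.5565.

t = -1.1565 or t = 1.5565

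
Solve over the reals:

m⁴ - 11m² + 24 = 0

Let u = m². The equation becomes u² - 11u + 24 = 0.
Factor: (u - 8)(u - 3) = 0, so u = 8 or u = 3.
m² = 8 gives m = ±2·√(2) ≈ ±2.8284.
m² = 3 gives m = ±√(3) ≈ ±1.7321.

m = -2.8284 or m = -1.7321 or m = 1.7321 or m = 2.8284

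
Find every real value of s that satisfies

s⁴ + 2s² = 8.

s = -1.4142 or s = 1.4142

Let u = s². The equation becomes u² + 2u - 8 = 0.
Factor: (u + 4)(u - 2) = 0, so u = -4 or u = 2.
s² = -4 < 0 has no real solution.
s² = 2 gives s = ±√(2) ≈ ±1.4142.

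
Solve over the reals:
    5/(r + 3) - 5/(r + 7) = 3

r = -8.266 or r = -1.734

Multiply both sides by (r + 3)(r + 7):
5(r + 7) - 5(r + 3) = 3(r + 3)(r + 7).
Expand and collect terms: 3r^2 + 30r + 43 = 0.
By the quadratic formula, r = (-30 +/- sqrt(384)) / 6, so r ~= -1.734 or r ~= -8.266.
Neither value makes a denominator zero (r != -3, r != -7), so both are valid.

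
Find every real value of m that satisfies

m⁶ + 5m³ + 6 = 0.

m = -1.4422 or m = -1.2599

Let u = m³. The equation becomes u² + 5u + 6 = 0.
Factor: (u + 2)(u + 3) = 0, so u = -2 or u = -3.
m³ = -2 gives m = -∛(2) ≈ -1.2599.
m³ = -3 gives m = -∛(3) ≈ -1.4422.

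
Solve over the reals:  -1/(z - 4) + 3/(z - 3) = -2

z = 1.7753 or z = 4.2247

Multiply both sides by (z - 4)(z - 3):
-(z - 3) + 3(z - 4) = -2(z - 4)(z - 3).
Expand and collect terms: -2z^2 + 12z - 15 = 0.
By the quadratic formula, z = (-12 +/- sqrt(24)) / -4, so z ~= 1.7753 or z ~= 4.2247.
Neither value makes a denominator zero (z != 4, z != 3), so both are valid.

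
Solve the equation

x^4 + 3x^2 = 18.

Let u = x^2. The equation becomes u^2 + 3u - 18 = 0.
Factor: (u + 6)(u - 3) = 0, so u = -6 or u = 3.
x^2 = -6 < 0 has no real solution.
x^2 = 3 gives x = +/-sqrt(3) ~= +/-1.7321.

x = -1.7321 or x = 1.7321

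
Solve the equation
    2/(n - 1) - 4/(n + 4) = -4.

Multiply both sides by (n - 1)(n + 4):
2(n + 4) - 4(n - 1) = -4(n - 1)(n + 4).
Expand and collect terms: -4n² - 10n + 4 = 0.
By the quadratic formula, n = (10 ± √164) / -8, so n ≈ -2.8508 or n ≈ 0.3508.
Neither value makes a denominator zero (n ≠ 1, n ≠ -4), so both are valid.

n = -2.8508 or n = 0.3508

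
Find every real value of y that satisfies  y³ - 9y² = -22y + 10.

Rearrange: y³ - 9y² + 22y - 10 = 0.
Possible rational roots are divisors of -10. Testing y = 5 gives 0, so (y - 5) is a factor.
Divide: y³ - 9y² + 22y - 10 = (y - 5)(y² - 4y + 2).
Apply the quadratic formula to y² - 4y + 2 = 0: y = (4 ± √8)/2, i.e. y ≈ 3.4142 or y ≈ 0.5858.

y = 0.5858 or y = 3.4142 or y = 5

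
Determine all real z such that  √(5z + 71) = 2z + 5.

z = 2

Square both sides: 5z + 71 = (2z + 5)².
Expand and rearrange: 4z² + 15z - 46 = 0.
Solving gives z = 2 or z = -5.75.
Check each candidate in the original equation:
  z = 2: √(81) = 9, while 2z + 5 = 9 — valid.
  z = -5.75: √(42.25) = 6.5, while 2z + 5 = -6.5 — extraneous.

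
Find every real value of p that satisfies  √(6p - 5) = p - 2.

Square both sides: 6p - 5 = (p - 2)².
Expand and rearrange: p² - 10p + 9 = 0.
Solving gives p = 9 or p = 1.
Check each candidate in the original equation:
  p = 9: √(49) = 7, while p - 2 = 7 — valid.
  p = 1: √(1) = 1, while p - 2 = -1 — extraneous.

p = 9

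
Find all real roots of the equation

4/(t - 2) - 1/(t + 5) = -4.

Multiply both sides by (t - 2)(t + 5):
4(t + 5) - (t - 2) = -4(t - 2)(t + 5).
Expand and collect terms: -4t^2 - 15t + 18 = 0.
By the quadratic formula, t = (15 +/- sqrt(513)) / -8, so t ~= -4.7062 or t ~= 0.9562.
Neither value makes a denominator zero (t != 2, t != -5), so both are valid.

t = -4.7062 or t = 0.9562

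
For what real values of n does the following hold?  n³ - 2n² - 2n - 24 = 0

n = 4

Possible rational roots are divisors of -24. Testing n = 4 gives 0, so (n - 4) is a factor.
Divide: n³ - 2n² - 2n - 24 = (n - 4)(n² + 2n + 6).
The quadratic n² + 2n + 6 has discriminant -20 < 0, so no further real roots.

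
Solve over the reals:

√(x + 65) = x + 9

Square both sides: x + 65 = (x + 9)².
Expand and rearrange: x² + 17x + 16 = 0.
Solving gives x = -1 or x = -16.
Check each candidate in the original equation:
  x = -1: √(64) = 8, while x + 9 = 8 — valid.
  x = -16: √(49) = 7, while x + 9 = -7 — extraneous.

x = -1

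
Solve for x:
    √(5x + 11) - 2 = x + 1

x = -2 or x = 1

Isolate the radical: √(5x + 11) = x + 3.
Square both sides: 5x + 11 = (x + 3)².
Expand and rearrange: x² + x - 2 = 0.
Solving gives x = 1 or x = -2.
Check each candidate in the original equation:
  x = 1: √(16) = 4, while x + 3 = 4 — valid.
  x = -2: √(1) = 1, while x + 3 = 1 — valid.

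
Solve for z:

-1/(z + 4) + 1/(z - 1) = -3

z = -3.6409 or z = 0.6409

Multiply both sides by (z + 4)(z - 1):
-(z - 1) + (z + 4) = -3(z + 4)(z - 1).
Expand and collect terms: -3z² - 9z + 7 = 0.
By the quadratic formula, z = (9 ± √165) / -6, so z ≈ -3.6409 or z ≈ 0.6409.
Neither value makes a denominator zero (z ≠ -4, z ≠ 1), so both are valid.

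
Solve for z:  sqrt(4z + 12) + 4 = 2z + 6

z = 1

Isolate the radical: sqrt(4z + 12) = 2z + 2.
Square both sides: 4z + 12 = (2z + 2)^2.
Expand and rearrange: 4z^2 + 4z - 8 = 0.
Solving gives z = 1 or z = -2.
Check each candidate in the original equation:
  z = 1: sqrt(16) = 4, while 2z + 2 = 4 — valid.
  z = -2: sqrt(4) = 2, while 2z + 2 = -2 — extraneous.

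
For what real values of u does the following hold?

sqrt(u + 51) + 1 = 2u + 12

Isolate the radical: sqrt(u + 51) = 2u + 11.
Square both sides: u + 51 = (2u + 11)^2.
Expand and rearrange: 4u^2 + 43u + 70 = 0.
Solving gives u = -2 or u = -8.75.
Check each candidate in the original equation:
  u = -2: sqrt(49) = 7, while 2u + 11 = 7 — valid.
  u = -8.75: sqrt(42.25) = 6.5, while 2u + 11 = -6.5 — extraneous.

u = -2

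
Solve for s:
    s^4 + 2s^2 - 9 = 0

s = -1.4705 or s = 1.4705

Let u = s^2. The equation becomes u^2 + 2u - 9 = 0.
By the quadratic formula, u = -1 + sqrt(10) or u = -sqrt(10) - 1.
s^2 = -1 + sqrt(10) gives s = +/-sqrt(-1 + sqrt(10)) ~= +/-1.4705.
s^2 = -sqrt(10) - 1 < 0 has no real solution.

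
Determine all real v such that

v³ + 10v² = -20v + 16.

Rearrange: v³ + 10v² + 20v - 16 = 0.
Possible rational roots are divisors of -16. Testing v = -4 gives 0, so (v + 4) is a factor.
Divide: v³ + 10v² + 20v - 16 = (v + 4)(v² + 6v - 4).
Apply the quadratic formula to v² + 6v - 4 = 0: v = (-6 ± √52)/2, i.e. v ≈ 0.6056 or v ≈ -6.6056.

v = -6.6056 or v = -4 or v = 0.6056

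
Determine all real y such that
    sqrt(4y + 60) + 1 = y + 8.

y = 1

Isolate the radical: sqrt(4y + 60) = y + 7.
Square both sides: 4y + 60 = (y + 7)^2.
Expand and rearrange: y^2 + 10y - 11 = 0.
Solving gives y = 1 or y = -11.
Check each candidate in the original equation:
  y = 1: sqrt(64) = 8, while y + 7 = 8 — valid.
  y = -11: sqrt(16) = 4, while y + 7 = -4 — extraneous.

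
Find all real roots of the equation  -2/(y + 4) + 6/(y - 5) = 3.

y = -4.5512 or y = 6.8846

Multiply both sides by (y + 4)(y - 5):
-2(y - 5) + 6(y + 4) = 3(y + 4)(y - 5).
Expand and collect terms: 3y² - 7y - 94 = 0.
By the quadratic formula, y = (7 ± √1177) / 6, so y ≈ 6.8846 or y ≈ -4.5512.
Neither value makes a denominator zero (y ≠ -4, y ≠ 5), so both are valid.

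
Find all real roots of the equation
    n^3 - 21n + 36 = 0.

Possible rational roots are divisors of 36. Testing n = 3 gives 0, so (n - 3) is a factor.
Divide: n^3 - 21n + 36 = (n - 3)(n^2 + 3n - 12).
Apply the quadratic formula to n^2 + 3n - 12 = 0: n = (-3 +/- sqrt(57))/2, i.e. n ~= 2.2749 or n ~= -5.2749.

n = -5.2749 or n = 2.2749 or n = 3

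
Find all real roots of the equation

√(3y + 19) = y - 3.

Square both sides: 3y + 19 = (y - 3)².
Expand and rearrange: y² - 9y - 10 = 0.
Solving gives y = 10 or y = -1.
Check each candidate in the original equation:
  y = 10: √(49) = 7, while y - 3 = 7 — valid.
  y = -1: √(16) = 4, while y - 3 = -4 — extraneous.

y = 10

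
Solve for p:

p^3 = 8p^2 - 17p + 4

p = 0.2679 or p = 3.7321 or p = 4

Rearrange: p^3 - 8p^2 + 17p - 4 = 0.
Possible rational roots are divisors of -4. Testing p = 4 gives 0, so (p - 4) is a factor.
Divide: p^3 - 8p^2 + 17p - 4 = (p - 4)(p^2 - 4p + 1).
Apply the quadratic formula to p^2 - 4p + 1 = 0: p = (4 +/- sqrt(12))/2, i.e. p ~= 3.7321 or p ~= 0.2679.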